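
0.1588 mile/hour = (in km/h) 0.2556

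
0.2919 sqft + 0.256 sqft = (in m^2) 0.0509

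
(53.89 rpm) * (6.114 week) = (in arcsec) 4.304e+12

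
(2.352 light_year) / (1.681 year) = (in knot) 8.159e+08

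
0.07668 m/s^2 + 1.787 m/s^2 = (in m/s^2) 1.864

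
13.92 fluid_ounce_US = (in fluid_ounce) 13.92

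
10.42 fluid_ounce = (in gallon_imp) 0.06778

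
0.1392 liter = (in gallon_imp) 0.03062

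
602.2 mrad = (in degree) 34.5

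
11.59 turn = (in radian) 72.82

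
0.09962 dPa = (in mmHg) 7.472e-05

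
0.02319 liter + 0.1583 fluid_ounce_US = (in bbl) 0.0001753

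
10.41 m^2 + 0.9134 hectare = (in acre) 2.26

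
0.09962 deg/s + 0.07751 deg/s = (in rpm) 0.02952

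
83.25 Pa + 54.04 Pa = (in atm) 0.001355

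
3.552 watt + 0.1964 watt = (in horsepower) 0.005027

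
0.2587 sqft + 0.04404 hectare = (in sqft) 4741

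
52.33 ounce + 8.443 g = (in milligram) 1.492e+06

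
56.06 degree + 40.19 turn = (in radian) 253.5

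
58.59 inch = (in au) 9.948e-12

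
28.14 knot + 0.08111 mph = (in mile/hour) 32.46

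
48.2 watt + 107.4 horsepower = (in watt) 8.014e+04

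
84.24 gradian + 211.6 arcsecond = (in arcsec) 2.731e+05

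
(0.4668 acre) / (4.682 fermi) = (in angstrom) 4.035e+27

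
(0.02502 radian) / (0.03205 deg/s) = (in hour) 0.01242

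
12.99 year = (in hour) 1.138e+05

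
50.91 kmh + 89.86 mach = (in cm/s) 3.061e+06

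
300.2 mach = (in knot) 1.987e+05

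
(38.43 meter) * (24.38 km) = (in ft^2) 1.008e+07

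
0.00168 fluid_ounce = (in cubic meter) 4.968e-08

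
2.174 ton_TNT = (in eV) 5.677e+28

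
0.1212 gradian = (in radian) 0.001904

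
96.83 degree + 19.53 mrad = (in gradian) 108.8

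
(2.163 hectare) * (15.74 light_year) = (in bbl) 2.026e+22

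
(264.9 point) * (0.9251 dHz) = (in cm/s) 0.8645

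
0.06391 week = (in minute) 644.2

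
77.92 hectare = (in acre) 192.5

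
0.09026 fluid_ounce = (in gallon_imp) 0.0005872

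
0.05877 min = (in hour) 0.0009795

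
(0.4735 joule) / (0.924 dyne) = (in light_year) 5.417e-12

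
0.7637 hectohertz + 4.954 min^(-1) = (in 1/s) 76.45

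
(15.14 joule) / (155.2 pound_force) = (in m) 0.02193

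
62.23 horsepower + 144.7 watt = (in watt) 4.655e+04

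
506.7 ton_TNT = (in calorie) 5.067e+11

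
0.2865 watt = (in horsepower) 0.0003842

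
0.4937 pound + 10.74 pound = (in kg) 5.096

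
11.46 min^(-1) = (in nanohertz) 1.91e+08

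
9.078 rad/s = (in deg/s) 520.1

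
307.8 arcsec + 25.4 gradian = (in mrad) 400.5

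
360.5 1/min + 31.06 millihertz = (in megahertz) 6.039e-06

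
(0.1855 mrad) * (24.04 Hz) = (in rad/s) 0.004459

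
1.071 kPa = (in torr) 8.033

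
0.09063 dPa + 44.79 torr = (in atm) 0.05893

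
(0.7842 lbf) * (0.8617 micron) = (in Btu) 2.849e-09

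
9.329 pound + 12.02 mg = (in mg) 4.232e+06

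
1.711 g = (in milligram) 1711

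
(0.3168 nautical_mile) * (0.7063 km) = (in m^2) 4.144e+05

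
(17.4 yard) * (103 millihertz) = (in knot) 3.186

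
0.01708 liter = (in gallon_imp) 0.003757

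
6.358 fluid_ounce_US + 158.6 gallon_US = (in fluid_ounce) 2.031e+04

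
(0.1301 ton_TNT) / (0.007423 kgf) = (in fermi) 7.478e+24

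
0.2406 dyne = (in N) 2.406e-06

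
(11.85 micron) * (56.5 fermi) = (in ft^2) 7.207e-18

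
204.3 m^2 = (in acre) 0.05048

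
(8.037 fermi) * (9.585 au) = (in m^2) 0.01152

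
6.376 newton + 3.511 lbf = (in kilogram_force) 2.243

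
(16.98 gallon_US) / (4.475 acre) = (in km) 3.549e-09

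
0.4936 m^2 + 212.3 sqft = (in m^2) 20.22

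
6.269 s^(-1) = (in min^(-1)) 376.1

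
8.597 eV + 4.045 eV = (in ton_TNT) 4.841e-28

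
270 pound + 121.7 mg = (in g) 1.225e+05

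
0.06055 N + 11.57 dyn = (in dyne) 6067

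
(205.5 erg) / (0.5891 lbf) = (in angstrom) 7.842e+04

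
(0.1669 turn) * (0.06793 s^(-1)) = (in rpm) 0.6803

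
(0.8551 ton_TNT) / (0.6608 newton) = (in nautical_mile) 2.923e+06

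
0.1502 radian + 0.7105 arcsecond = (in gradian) 9.562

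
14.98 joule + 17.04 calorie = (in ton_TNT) 2.062e-08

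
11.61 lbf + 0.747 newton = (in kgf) 5.342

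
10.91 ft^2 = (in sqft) 10.91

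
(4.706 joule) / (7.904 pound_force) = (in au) 8.947e-13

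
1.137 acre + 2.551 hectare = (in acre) 7.441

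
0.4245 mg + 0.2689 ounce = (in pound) 0.01681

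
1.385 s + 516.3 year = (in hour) 4.523e+06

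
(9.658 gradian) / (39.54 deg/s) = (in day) 2.544e-06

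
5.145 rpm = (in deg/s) 30.87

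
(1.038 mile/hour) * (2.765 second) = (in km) 0.001283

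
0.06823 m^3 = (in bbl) 0.4292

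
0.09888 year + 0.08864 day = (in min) 5.21e+04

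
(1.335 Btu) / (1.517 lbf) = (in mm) 2.087e+05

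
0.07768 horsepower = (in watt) 57.93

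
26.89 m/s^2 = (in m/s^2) 26.89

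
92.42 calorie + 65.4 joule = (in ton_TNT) 1.081e-07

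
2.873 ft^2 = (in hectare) 2.669e-05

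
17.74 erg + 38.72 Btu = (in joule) 4.085e+04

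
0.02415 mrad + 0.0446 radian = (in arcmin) 153.4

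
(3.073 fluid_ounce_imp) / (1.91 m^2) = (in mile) 2.841e-08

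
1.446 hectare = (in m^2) 1.446e+04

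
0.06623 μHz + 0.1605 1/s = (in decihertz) 1.605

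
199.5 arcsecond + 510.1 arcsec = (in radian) 0.00344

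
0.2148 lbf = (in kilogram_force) 0.09743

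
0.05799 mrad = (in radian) 5.799e-05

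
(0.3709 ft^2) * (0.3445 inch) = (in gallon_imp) 0.06632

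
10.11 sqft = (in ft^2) 10.11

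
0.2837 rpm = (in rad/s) 0.02971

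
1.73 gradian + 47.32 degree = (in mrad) 853.1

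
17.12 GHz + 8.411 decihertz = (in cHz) 1.712e+12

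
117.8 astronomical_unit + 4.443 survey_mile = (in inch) 6.938e+14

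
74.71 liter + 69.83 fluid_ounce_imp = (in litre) 76.69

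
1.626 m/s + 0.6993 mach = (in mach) 0.7041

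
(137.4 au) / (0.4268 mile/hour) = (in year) 3.416e+06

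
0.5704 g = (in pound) 0.001258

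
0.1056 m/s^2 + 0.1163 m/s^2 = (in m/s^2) 0.2219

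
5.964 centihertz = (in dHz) 0.5964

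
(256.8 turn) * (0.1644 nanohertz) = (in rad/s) 2.653e-07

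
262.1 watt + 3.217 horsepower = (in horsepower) 3.568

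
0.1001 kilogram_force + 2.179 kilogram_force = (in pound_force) 5.025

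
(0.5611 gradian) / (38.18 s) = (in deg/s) 0.01323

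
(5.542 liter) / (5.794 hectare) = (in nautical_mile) 5.165e-11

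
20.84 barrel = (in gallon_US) 875.3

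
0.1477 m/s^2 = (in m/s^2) 0.1477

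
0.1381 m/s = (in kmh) 0.4972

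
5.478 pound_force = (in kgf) 2.485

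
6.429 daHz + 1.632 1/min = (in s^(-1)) 64.32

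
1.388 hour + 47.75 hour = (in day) 2.047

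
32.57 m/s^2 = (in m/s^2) 32.57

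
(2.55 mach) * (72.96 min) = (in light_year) 4.018e-10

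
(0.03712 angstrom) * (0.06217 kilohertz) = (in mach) 6.778e-13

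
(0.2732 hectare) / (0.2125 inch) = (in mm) 5.062e+08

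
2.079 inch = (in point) 149.7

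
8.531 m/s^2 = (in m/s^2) 8.531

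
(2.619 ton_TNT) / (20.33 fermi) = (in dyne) 5.39e+28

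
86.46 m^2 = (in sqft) 930.6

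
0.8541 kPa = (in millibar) 8.541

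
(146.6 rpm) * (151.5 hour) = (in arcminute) 2.878e+10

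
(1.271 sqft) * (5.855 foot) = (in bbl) 1.325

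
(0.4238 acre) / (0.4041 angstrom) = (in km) 4.244e+10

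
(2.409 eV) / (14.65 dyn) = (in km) 2.635e-18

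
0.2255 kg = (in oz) 7.954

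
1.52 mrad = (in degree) 0.08709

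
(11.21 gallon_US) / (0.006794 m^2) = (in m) 6.246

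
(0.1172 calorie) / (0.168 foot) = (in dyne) 9.576e+05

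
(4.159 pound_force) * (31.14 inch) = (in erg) 1.463e+08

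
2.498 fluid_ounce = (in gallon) 0.01952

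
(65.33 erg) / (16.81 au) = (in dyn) 2.598e-13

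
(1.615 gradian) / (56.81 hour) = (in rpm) 1.185e-06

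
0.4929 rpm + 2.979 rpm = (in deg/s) 20.83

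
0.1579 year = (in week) 8.233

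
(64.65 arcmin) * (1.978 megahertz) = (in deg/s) 2.131e+06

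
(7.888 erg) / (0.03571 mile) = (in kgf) 1.4e-09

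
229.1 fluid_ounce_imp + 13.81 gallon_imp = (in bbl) 0.4358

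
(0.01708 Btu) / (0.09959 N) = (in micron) 1.809e+08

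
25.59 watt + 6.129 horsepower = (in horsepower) 6.163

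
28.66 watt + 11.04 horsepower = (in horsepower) 11.08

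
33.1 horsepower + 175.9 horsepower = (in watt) 1.559e+05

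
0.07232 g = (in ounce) 0.002551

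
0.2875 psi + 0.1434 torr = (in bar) 0.02001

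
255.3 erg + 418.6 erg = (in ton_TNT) 1.611e-14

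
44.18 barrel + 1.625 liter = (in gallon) 1856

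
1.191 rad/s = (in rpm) 11.37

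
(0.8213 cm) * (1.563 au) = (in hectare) 1.92e+05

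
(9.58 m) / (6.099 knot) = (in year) 9.682e-08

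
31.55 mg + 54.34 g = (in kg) 0.05437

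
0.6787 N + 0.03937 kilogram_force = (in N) 1.065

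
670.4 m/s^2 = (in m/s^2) 670.4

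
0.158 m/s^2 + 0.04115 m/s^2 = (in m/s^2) 0.1991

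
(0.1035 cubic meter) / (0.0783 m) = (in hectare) 0.0001322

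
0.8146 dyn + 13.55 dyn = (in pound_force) 3.229e-05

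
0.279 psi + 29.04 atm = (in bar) 29.44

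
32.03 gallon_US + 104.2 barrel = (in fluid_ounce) 5.643e+05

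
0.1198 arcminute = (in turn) 5.546e-06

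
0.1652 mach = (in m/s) 56.25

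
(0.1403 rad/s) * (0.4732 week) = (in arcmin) 1.38e+08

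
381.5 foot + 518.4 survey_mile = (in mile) 518.5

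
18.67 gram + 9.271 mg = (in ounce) 0.6589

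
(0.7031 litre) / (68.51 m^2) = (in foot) 3.367e-05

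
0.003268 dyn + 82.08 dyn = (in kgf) 8.37e-05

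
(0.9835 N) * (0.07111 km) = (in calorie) 16.72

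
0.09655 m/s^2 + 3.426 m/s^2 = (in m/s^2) 3.523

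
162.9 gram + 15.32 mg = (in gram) 162.9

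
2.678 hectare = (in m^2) 2.678e+04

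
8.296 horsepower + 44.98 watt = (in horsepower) 8.356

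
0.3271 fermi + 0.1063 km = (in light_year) 1.124e-14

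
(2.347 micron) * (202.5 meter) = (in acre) 1.174e-07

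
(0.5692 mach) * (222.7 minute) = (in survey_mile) 1609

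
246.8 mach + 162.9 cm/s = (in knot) 1.634e+05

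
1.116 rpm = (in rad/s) 0.1169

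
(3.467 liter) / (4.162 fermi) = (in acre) 2.058e+08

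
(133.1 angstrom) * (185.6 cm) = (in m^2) 2.47e-08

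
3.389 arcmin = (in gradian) 0.06276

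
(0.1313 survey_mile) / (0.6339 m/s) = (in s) 333.3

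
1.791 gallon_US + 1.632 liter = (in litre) 8.412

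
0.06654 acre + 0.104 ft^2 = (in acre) 0.06654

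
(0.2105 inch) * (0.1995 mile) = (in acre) 0.0004242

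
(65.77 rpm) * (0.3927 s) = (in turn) 0.4305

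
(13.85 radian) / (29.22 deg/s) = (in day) 0.0003143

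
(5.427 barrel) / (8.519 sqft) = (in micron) 1.09e+06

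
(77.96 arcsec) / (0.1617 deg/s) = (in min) 0.002232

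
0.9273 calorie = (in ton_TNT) 9.273e-10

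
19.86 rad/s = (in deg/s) 1138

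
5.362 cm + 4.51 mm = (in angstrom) 5.813e+08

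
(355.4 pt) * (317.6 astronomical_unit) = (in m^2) 5.957e+12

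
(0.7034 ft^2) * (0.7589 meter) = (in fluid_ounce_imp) 1745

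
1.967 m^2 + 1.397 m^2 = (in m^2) 3.364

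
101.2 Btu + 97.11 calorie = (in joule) 1.072e+05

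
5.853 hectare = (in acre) 14.46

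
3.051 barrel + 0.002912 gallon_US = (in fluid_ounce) 1.64e+04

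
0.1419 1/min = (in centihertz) 0.2365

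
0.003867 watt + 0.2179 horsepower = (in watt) 162.5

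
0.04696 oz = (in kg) 0.001331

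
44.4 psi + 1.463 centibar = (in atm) 3.036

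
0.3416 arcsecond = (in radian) 1.656e-06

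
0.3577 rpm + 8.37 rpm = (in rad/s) 0.914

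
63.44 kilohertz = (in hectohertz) 634.4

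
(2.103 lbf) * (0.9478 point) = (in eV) 1.952e+16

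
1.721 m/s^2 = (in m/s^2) 1.721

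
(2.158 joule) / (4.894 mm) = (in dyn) 4.409e+07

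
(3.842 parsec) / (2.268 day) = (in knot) 1.176e+12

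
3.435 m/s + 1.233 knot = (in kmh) 14.65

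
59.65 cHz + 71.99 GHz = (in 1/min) 4.319e+12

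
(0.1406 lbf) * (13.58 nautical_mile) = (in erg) 1.573e+11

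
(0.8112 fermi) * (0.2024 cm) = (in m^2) 1.642e-18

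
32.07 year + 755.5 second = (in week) 1672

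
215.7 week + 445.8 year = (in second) 1.419e+10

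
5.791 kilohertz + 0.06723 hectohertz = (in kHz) 5.798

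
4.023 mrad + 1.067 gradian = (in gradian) 1.323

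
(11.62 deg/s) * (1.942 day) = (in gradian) 2.166e+06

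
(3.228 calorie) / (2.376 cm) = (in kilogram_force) 57.96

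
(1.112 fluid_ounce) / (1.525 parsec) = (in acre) 1.727e-25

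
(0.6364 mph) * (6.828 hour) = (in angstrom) 6.993e+13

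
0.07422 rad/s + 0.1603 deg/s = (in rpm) 0.7355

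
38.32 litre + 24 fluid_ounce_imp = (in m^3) 0.039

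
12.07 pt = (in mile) 2.646e-06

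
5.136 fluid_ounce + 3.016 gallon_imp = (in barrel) 0.08719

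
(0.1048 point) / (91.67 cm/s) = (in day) 4.668e-10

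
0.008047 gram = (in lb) 1.774e-05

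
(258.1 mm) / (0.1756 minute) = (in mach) 7.194e-05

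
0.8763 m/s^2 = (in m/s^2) 0.8763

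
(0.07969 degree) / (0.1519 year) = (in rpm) 2.773e-09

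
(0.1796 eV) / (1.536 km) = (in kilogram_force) 1.91e-24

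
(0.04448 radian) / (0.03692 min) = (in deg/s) 1.15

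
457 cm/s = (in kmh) 16.45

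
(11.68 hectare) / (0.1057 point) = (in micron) 3.132e+15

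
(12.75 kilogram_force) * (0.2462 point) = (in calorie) 0.002596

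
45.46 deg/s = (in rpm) 7.577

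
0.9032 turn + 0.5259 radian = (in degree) 355.3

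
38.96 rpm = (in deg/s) 233.8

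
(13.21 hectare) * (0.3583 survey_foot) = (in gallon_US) 3.811e+06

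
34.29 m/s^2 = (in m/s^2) 34.29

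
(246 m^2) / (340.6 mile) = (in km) 4.488e-07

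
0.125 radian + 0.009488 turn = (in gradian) 11.75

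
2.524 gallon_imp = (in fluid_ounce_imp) 403.8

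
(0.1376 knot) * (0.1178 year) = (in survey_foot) 8.628e+05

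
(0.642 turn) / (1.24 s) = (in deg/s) 186.4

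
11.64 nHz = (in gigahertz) 1.164e-17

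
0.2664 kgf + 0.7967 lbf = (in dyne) 6.156e+05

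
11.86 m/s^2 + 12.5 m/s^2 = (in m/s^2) 24.36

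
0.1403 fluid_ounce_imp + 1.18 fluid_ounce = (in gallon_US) 0.01027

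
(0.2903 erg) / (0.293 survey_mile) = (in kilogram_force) 6.278e-12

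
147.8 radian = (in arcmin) 5.081e+05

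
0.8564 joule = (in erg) 8.564e+06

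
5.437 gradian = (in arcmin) 293.6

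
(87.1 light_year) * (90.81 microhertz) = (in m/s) 7.483e+13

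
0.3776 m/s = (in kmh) 1.359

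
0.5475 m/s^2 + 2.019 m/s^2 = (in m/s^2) 2.567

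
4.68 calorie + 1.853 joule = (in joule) 21.43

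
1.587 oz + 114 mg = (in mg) 4.51e+04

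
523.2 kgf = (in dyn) 5.131e+08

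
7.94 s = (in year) 2.518e-07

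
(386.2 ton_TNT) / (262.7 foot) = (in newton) 2.018e+10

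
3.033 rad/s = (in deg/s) 173.8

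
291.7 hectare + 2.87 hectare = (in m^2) 2.946e+06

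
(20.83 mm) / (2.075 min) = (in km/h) 0.0006023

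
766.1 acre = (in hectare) 310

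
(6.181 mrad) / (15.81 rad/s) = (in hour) 1.086e-07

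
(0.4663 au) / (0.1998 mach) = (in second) 1.025e+09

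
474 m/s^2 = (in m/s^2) 474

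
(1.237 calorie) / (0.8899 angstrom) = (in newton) 5.816e+10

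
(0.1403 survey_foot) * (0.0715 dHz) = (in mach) 8.98e-07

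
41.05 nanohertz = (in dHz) 4.105e-07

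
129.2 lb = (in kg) 58.6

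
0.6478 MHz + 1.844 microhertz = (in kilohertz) 647.8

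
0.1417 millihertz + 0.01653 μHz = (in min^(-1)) 0.008503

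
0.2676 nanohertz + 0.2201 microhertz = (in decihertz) 2.204e-06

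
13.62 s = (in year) 4.319e-07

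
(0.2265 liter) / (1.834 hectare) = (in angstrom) 123.5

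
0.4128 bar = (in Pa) 4.128e+04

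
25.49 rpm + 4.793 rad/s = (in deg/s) 427.6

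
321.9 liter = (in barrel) 2.025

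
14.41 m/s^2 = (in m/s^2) 14.41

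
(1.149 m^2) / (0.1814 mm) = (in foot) 2.078e+04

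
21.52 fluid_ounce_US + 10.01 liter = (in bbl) 0.06696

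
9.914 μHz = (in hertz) 9.914e-06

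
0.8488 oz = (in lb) 0.05305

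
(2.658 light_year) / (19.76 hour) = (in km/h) 1.273e+12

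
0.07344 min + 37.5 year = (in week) 1955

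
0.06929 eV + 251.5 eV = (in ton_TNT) 9.633e-27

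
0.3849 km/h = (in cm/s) 10.69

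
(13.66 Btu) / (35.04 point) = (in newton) 1.166e+06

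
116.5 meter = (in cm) 1.165e+04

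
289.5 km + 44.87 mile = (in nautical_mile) 195.3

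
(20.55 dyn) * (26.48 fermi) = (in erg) 5.442e-11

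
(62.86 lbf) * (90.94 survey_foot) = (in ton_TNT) 1.852e-06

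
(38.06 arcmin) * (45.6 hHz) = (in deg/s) 2893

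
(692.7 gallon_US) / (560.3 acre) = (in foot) 3.794e-06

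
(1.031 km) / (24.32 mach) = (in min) 0.002075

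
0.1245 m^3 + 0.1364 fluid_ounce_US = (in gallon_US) 32.89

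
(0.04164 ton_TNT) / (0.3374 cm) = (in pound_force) 1.161e+10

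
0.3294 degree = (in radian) 0.005749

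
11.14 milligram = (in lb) 2.456e-05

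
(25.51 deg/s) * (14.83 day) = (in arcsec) 1.177e+11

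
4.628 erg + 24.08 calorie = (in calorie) 24.08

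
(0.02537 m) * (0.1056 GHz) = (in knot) 5.208e+06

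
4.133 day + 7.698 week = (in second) 5.013e+06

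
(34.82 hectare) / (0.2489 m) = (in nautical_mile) 755.4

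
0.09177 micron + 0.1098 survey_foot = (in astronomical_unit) 2.237e-13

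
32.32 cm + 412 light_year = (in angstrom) 3.898e+28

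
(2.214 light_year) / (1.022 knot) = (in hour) 1.107e+13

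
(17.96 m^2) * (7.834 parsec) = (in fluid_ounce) 1.468e+23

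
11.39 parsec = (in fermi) 3.515e+32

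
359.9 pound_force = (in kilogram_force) 163.2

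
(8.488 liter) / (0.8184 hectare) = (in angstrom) 1.037e+04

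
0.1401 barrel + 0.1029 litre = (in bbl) 0.1407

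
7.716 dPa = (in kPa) 0.0007716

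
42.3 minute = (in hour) 0.705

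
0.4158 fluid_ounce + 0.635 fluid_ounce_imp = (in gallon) 0.008015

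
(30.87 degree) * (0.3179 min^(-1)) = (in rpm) 0.02726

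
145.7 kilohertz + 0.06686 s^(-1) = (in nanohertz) 1.457e+14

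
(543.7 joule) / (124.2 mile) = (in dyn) 272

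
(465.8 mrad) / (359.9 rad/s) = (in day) 1.498e-08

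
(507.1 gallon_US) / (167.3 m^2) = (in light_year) 1.213e-18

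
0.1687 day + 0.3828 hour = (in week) 0.02638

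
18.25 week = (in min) 1.84e+05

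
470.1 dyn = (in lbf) 0.001057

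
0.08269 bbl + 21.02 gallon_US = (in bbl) 0.5832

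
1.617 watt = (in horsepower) 0.002168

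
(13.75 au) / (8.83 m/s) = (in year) 7387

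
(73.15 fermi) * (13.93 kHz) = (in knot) 1.981e-09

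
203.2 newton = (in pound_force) 45.68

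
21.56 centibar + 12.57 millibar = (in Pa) 2.282e+04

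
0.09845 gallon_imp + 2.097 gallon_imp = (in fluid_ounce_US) 337.5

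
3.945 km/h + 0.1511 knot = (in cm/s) 117.4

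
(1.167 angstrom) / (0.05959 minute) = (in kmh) 1.175e-10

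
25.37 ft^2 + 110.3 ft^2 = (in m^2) 12.6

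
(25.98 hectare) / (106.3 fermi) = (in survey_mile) 1.519e+15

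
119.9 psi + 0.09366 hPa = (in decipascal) 8.267e+06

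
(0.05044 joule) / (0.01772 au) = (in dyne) 1.903e-06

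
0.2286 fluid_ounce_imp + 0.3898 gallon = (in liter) 1.482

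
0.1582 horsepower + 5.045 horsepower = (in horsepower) 5.203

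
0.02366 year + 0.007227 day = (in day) 8.643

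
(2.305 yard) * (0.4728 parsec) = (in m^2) 3.075e+16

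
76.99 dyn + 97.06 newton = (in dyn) 9.706e+06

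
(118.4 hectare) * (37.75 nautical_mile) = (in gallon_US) 2.187e+13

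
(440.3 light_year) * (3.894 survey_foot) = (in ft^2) 5.322e+19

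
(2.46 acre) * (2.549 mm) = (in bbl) 159.6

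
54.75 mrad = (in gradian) 3.485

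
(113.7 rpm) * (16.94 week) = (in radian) 1.22e+08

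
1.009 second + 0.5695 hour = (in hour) 0.5698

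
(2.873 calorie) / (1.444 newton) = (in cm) 832.5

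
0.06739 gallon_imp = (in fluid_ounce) 10.36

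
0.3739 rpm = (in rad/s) 0.03915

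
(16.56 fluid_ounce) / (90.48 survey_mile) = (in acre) 8.311e-13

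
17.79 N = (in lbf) 3.999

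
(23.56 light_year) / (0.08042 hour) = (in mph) 1.722e+15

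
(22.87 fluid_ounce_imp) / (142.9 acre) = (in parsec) 3.642e-26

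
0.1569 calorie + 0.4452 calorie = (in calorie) 0.6021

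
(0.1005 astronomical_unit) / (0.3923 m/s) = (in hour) 1.065e+07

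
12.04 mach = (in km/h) 1.476e+04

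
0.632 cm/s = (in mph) 0.01414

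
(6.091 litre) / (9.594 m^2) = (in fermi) 6.349e+11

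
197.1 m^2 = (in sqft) 2122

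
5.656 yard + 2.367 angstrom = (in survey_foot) 16.97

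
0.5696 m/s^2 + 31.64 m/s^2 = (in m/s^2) 32.21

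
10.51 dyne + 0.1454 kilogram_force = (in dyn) 1.426e+05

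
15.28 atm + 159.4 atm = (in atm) 174.7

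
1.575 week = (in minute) 1.588e+04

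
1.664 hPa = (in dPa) 1664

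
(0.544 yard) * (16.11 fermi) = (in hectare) 8.014e-19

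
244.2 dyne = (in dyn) 244.2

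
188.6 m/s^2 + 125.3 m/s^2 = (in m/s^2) 313.9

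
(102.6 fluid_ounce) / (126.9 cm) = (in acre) 5.908e-07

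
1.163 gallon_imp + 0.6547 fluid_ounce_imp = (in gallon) 1.402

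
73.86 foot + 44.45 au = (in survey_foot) 2.182e+13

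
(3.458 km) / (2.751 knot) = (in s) 2443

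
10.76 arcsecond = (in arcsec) 10.76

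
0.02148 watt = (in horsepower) 2.881e-05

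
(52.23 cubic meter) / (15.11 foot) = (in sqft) 122.1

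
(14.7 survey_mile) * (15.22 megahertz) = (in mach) 1.057e+09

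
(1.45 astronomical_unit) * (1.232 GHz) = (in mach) 7.849e+17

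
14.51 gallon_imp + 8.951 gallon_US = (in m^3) 0.09985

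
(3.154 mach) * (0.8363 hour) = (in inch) 1.273e+08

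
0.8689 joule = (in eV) 5.423e+18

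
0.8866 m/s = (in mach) 0.002604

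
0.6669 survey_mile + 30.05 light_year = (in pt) 8.059e+20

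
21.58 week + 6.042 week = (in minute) 2.784e+05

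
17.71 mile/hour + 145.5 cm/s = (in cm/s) 937.2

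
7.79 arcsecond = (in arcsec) 7.79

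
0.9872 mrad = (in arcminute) 3.394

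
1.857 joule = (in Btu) 0.00176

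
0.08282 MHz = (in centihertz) 8.282e+06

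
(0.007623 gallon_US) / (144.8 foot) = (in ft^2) 7.038e-06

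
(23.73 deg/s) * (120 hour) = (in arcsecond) 3.69e+10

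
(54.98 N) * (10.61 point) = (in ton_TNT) 4.918e-11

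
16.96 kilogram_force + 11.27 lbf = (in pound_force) 48.66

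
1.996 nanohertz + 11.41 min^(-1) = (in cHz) 19.02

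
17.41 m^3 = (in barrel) 109.5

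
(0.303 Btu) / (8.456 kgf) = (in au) 2.577e-11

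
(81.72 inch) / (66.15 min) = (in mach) 1.536e-06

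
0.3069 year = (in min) 1.613e+05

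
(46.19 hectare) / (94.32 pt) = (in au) 9.279e-05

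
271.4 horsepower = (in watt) 2.024e+05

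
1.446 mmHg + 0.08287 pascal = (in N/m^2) 192.9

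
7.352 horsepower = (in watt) 5482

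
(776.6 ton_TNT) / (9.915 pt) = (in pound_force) 2.088e+14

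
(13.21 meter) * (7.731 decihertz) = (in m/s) 10.21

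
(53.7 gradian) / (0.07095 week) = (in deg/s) 0.001126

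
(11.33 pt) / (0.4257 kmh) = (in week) 5.589e-08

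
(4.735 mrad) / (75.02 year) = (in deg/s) 1.147e-10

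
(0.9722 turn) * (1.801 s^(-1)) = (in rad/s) 11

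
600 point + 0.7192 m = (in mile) 0.0005784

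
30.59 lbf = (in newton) 136.1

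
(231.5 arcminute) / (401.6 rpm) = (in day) 1.853e-08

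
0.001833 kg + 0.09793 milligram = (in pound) 0.004041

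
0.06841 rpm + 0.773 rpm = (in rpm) 0.8414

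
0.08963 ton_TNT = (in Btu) 3.554e+05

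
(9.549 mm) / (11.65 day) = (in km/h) 3.415e-08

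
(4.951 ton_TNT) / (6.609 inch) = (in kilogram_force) 1.258e+10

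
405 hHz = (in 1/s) 4.05e+04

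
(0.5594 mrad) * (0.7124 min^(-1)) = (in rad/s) 6.642e-06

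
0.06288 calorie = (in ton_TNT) 6.288e-11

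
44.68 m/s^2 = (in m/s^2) 44.68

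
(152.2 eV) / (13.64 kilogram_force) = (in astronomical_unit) 1.219e-30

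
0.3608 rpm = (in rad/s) 0.03778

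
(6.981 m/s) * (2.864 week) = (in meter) 1.209e+07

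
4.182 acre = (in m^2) 1.692e+04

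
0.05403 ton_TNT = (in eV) 1.411e+27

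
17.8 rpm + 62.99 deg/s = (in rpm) 28.3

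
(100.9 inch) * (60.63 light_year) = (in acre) 3.633e+14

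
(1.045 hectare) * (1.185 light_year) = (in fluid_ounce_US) 3.961e+24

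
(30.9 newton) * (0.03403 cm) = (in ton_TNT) 2.513e-12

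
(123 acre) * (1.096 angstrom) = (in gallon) 0.01441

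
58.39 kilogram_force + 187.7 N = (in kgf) 77.53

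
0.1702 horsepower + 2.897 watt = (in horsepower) 0.1741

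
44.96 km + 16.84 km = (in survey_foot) 2.028e+05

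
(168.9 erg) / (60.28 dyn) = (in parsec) 9.08e-19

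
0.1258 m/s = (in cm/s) 12.58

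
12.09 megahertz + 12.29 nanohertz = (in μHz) 1.209e+13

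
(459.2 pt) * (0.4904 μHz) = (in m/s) 7.944e-08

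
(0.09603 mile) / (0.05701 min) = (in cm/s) 4518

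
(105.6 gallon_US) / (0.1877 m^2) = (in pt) 6037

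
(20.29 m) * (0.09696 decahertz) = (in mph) 44.01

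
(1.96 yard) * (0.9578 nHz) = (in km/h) 6.18e-09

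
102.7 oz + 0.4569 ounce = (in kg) 2.924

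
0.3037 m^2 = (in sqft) 3.269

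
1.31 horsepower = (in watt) 976.9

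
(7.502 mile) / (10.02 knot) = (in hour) 0.6506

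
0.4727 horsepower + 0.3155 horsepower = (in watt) 587.8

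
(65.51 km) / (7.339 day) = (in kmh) 0.3719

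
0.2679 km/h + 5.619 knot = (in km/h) 10.67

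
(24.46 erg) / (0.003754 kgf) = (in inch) 0.002616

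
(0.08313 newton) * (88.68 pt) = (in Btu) 2.465e-06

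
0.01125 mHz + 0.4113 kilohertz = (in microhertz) 4.113e+08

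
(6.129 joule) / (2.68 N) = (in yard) 2.501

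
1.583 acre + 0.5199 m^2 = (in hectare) 0.6407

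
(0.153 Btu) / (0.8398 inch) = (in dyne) 7.568e+08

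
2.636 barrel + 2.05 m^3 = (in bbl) 15.53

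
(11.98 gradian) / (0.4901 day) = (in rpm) 4.244e-05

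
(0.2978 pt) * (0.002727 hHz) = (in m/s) 2.865e-05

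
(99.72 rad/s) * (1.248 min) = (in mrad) 7.467e+06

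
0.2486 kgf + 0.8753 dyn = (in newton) 2.438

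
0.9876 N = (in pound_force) 0.222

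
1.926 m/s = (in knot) 3.744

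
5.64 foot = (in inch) 67.68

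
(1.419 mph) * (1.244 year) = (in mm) 2.489e+10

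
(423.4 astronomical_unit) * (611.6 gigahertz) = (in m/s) 3.874e+25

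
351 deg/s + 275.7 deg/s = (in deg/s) 626.7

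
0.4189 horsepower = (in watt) 312.4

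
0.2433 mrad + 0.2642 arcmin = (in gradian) 0.02038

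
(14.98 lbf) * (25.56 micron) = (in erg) 1.703e+04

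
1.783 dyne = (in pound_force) 4.008e-06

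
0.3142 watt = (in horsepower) 0.0004213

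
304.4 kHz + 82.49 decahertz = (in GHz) 0.0003052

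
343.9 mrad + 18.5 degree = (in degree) 38.2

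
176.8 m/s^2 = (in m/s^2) 176.8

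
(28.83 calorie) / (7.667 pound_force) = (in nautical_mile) 0.00191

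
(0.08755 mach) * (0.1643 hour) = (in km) 17.63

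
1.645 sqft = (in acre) 3.776e-05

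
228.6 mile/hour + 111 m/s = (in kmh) 767.5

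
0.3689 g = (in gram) 0.3689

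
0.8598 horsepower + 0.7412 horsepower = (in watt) 1194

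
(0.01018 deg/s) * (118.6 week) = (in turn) 2028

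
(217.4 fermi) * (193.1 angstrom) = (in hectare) 4.198e-25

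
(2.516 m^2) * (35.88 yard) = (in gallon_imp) 1.816e+04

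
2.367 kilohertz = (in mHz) 2.367e+06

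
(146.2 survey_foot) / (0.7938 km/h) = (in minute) 3.368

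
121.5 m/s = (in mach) 0.3568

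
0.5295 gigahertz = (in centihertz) 5.295e+10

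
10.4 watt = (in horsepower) 0.01395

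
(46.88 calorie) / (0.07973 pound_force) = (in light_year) 5.846e-14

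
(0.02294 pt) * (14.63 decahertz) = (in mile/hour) 0.002648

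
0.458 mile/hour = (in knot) 0.398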